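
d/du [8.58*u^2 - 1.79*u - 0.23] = 17.16*u - 1.79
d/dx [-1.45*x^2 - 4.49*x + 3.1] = -2.9*x - 4.49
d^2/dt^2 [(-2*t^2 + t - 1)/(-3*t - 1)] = 28/(27*t^3 + 27*t^2 + 9*t + 1)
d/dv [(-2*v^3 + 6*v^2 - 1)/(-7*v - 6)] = (28*v^3 - 6*v^2 - 72*v - 7)/(49*v^2 + 84*v + 36)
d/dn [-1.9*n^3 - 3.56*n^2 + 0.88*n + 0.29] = -5.7*n^2 - 7.12*n + 0.88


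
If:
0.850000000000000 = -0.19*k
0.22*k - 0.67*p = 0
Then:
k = -4.47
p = -1.47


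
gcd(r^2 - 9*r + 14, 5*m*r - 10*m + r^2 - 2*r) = r - 2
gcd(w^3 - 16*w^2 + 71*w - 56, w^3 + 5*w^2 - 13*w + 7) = w - 1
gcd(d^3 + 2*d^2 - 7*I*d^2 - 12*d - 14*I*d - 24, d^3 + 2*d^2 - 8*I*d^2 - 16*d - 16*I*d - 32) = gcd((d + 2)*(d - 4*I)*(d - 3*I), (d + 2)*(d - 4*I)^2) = d^2 + d*(2 - 4*I) - 8*I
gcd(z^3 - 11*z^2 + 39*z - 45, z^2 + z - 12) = z - 3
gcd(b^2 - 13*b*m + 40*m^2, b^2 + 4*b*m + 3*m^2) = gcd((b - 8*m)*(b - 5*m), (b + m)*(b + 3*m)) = 1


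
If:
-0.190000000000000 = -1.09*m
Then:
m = 0.17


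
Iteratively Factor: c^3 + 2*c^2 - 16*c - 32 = (c + 2)*(c^2 - 16) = (c - 4)*(c + 2)*(c + 4)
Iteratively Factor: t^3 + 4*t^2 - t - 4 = (t + 4)*(t^2 - 1) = (t + 1)*(t + 4)*(t - 1)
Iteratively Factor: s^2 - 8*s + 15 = (s - 5)*(s - 3)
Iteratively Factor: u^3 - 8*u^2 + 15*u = (u - 5)*(u^2 - 3*u) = (u - 5)*(u - 3)*(u)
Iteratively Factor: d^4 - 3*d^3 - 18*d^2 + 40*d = (d + 4)*(d^3 - 7*d^2 + 10*d) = (d - 5)*(d + 4)*(d^2 - 2*d) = d*(d - 5)*(d + 4)*(d - 2)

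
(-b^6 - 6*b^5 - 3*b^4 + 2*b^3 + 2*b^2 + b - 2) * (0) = 0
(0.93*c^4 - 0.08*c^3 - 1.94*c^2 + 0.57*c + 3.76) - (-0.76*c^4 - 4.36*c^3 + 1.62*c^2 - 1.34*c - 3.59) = 1.69*c^4 + 4.28*c^3 - 3.56*c^2 + 1.91*c + 7.35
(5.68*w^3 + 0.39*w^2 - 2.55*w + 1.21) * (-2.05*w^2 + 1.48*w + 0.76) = -11.644*w^5 + 7.6069*w^4 + 10.1215*w^3 - 5.9581*w^2 - 0.1472*w + 0.9196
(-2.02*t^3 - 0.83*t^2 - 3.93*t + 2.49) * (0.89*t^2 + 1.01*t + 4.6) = -1.7978*t^5 - 2.7789*t^4 - 13.628*t^3 - 5.5712*t^2 - 15.5631*t + 11.454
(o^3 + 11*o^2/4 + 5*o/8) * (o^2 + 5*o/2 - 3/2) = o^5 + 21*o^4/4 + 6*o^3 - 41*o^2/16 - 15*o/16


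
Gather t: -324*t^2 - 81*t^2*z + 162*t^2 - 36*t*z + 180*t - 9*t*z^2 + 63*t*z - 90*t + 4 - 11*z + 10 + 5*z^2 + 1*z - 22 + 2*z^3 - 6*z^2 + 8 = t^2*(-81*z - 162) + t*(-9*z^2 + 27*z + 90) + 2*z^3 - z^2 - 10*z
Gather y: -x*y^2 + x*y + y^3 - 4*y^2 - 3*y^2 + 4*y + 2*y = y^3 + y^2*(-x - 7) + y*(x + 6)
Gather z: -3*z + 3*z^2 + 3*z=3*z^2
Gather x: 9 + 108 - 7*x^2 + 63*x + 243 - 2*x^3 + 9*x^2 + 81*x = -2*x^3 + 2*x^2 + 144*x + 360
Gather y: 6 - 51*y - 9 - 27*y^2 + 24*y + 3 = -27*y^2 - 27*y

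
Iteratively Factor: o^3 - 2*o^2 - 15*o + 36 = (o - 3)*(o^2 + o - 12) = (o - 3)*(o + 4)*(o - 3)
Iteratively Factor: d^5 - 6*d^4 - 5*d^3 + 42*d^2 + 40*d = (d - 4)*(d^4 - 2*d^3 - 13*d^2 - 10*d) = (d - 5)*(d - 4)*(d^3 + 3*d^2 + 2*d) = (d - 5)*(d - 4)*(d + 1)*(d^2 + 2*d) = d*(d - 5)*(d - 4)*(d + 1)*(d + 2)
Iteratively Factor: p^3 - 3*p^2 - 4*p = (p - 4)*(p^2 + p) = (p - 4)*(p + 1)*(p)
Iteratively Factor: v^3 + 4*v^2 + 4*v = (v + 2)*(v^2 + 2*v) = (v + 2)^2*(v)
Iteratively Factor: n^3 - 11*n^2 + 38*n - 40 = (n - 4)*(n^2 - 7*n + 10) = (n - 4)*(n - 2)*(n - 5)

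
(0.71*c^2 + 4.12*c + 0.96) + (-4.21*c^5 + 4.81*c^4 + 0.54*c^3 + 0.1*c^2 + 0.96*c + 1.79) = -4.21*c^5 + 4.81*c^4 + 0.54*c^3 + 0.81*c^2 + 5.08*c + 2.75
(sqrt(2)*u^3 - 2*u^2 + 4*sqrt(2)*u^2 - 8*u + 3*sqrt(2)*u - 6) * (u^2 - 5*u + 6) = sqrt(2)*u^5 - 2*u^4 - sqrt(2)*u^4 - 11*sqrt(2)*u^3 + 2*u^3 + 9*sqrt(2)*u^2 + 22*u^2 - 18*u + 18*sqrt(2)*u - 36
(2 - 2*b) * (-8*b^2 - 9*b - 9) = 16*b^3 + 2*b^2 - 18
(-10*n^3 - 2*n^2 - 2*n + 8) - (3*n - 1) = -10*n^3 - 2*n^2 - 5*n + 9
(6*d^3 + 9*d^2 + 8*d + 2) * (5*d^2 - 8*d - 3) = 30*d^5 - 3*d^4 - 50*d^3 - 81*d^2 - 40*d - 6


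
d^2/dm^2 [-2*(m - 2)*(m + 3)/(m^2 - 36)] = 4*(-m^3 - 90*m^2 - 108*m - 1080)/(m^6 - 108*m^4 + 3888*m^2 - 46656)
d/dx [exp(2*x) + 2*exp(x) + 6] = 2*(exp(x) + 1)*exp(x)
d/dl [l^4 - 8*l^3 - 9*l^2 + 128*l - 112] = 4*l^3 - 24*l^2 - 18*l + 128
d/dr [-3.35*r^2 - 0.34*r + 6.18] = -6.7*r - 0.34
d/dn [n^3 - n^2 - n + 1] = 3*n^2 - 2*n - 1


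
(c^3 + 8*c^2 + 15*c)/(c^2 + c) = (c^2 + 8*c + 15)/(c + 1)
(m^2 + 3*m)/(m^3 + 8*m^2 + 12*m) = (m + 3)/(m^2 + 8*m + 12)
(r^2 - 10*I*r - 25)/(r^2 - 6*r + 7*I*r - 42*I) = (r^2 - 10*I*r - 25)/(r^2 + r*(-6 + 7*I) - 42*I)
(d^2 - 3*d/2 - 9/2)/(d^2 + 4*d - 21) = (d + 3/2)/(d + 7)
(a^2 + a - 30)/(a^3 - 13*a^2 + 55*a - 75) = (a + 6)/(a^2 - 8*a + 15)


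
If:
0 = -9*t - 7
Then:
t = -7/9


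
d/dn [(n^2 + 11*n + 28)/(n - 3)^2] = (-17*n - 89)/(n^3 - 9*n^2 + 27*n - 27)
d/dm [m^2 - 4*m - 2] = 2*m - 4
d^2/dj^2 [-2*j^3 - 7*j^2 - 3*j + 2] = -12*j - 14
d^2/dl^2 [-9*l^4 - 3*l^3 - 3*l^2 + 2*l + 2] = -108*l^2 - 18*l - 6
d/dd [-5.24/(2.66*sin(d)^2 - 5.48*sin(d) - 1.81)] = (27.8768*sin(d) - 28.7152)*cos(d)/(-2.66*sin(d)^2 + 5.48*sin(d) + 1.81)^2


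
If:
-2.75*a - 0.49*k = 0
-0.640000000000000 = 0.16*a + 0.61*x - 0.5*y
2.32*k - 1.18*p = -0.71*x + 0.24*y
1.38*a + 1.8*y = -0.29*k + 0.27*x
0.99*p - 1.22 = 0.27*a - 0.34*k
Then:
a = -0.14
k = 0.80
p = 0.92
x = -1.17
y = -0.20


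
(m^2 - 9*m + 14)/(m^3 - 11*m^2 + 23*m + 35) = (m - 2)/(m^2 - 4*m - 5)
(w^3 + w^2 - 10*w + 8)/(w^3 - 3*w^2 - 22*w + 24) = (w - 2)/(w - 6)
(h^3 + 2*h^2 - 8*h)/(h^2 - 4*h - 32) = h*(h - 2)/(h - 8)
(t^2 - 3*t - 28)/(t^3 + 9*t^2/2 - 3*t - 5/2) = 2*(t^2 - 3*t - 28)/(2*t^3 + 9*t^2 - 6*t - 5)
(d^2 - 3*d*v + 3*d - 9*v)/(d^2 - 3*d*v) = (d + 3)/d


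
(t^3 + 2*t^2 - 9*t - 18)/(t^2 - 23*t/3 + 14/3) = 3*(t^3 + 2*t^2 - 9*t - 18)/(3*t^2 - 23*t + 14)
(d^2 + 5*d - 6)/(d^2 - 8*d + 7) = (d + 6)/(d - 7)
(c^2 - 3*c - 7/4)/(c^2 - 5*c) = (c^2 - 3*c - 7/4)/(c*(c - 5))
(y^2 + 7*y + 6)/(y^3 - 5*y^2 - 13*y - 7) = (y + 6)/(y^2 - 6*y - 7)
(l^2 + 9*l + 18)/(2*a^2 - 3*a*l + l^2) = (l^2 + 9*l + 18)/(2*a^2 - 3*a*l + l^2)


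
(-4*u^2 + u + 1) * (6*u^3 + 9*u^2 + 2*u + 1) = -24*u^5 - 30*u^4 + 7*u^3 + 7*u^2 + 3*u + 1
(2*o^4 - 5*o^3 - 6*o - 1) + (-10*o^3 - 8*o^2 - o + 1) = 2*o^4 - 15*o^3 - 8*o^2 - 7*o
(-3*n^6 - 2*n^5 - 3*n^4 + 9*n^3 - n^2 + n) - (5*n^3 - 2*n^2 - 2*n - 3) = -3*n^6 - 2*n^5 - 3*n^4 + 4*n^3 + n^2 + 3*n + 3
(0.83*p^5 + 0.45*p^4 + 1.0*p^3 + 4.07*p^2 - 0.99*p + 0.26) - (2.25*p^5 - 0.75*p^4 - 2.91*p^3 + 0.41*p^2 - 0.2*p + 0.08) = -1.42*p^5 + 1.2*p^4 + 3.91*p^3 + 3.66*p^2 - 0.79*p + 0.18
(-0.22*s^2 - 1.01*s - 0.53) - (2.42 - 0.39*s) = -0.22*s^2 - 0.62*s - 2.95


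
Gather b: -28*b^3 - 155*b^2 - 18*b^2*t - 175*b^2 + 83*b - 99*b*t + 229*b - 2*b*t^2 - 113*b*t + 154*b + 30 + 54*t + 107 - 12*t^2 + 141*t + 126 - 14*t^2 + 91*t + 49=-28*b^3 + b^2*(-18*t - 330) + b*(-2*t^2 - 212*t + 466) - 26*t^2 + 286*t + 312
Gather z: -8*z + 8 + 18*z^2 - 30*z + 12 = 18*z^2 - 38*z + 20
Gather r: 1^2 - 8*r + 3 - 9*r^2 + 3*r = -9*r^2 - 5*r + 4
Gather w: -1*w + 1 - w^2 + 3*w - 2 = -w^2 + 2*w - 1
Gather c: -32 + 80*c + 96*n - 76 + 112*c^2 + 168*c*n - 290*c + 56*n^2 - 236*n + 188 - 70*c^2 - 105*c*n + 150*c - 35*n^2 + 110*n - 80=42*c^2 + c*(63*n - 60) + 21*n^2 - 30*n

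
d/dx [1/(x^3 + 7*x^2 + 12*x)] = (-3*x^2 - 14*x - 12)/(x^2*(x^2 + 7*x + 12)^2)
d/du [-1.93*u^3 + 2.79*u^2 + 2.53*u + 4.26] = -5.79*u^2 + 5.58*u + 2.53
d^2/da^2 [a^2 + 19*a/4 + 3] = 2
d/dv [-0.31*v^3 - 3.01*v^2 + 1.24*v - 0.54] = -0.93*v^2 - 6.02*v + 1.24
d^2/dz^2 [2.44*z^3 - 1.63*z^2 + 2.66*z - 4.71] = 14.64*z - 3.26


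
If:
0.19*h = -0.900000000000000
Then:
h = -4.74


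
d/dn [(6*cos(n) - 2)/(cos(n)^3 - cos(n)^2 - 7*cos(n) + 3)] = 4*(3*cos(n)^3 - 3*cos(n)^2 + cos(n) - 1)*sin(n)/((-sin(n)^2 + 2*cos(n))^2*(cos(n) - 3)^2)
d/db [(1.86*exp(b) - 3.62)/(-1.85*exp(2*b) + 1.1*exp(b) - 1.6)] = (3.441*exp(2*b) - 13.394*exp(b) + 1.006)*exp(b)/(3.4225*exp(4*b) - 4.07*exp(3*b) + 7.13*exp(2*b) - 3.52*exp(b) + 2.56)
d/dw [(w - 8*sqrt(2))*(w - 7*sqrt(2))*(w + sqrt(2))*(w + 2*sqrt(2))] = 4*w^3 - 36*sqrt(2)*w^2 + 52*w + 276*sqrt(2)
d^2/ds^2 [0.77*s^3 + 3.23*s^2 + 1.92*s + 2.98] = 4.62*s + 6.46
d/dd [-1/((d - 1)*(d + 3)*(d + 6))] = ((d - 1)*(d + 3) + (d - 1)*(d + 6) + (d + 3)*(d + 6))/((d - 1)^2*(d + 3)^2*(d + 6)^2)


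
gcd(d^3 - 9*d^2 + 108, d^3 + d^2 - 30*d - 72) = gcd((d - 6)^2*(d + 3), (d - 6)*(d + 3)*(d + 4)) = d^2 - 3*d - 18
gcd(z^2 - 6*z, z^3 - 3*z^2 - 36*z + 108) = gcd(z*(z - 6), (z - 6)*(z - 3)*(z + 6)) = z - 6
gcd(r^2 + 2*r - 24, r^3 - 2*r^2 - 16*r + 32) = r - 4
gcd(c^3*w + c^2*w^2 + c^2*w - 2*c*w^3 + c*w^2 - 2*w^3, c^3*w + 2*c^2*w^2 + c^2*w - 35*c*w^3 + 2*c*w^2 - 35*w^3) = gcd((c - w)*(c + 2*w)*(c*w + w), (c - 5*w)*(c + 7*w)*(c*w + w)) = c*w + w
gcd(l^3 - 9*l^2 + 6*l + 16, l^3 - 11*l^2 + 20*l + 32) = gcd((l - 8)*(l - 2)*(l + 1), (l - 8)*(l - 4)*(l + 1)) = l^2 - 7*l - 8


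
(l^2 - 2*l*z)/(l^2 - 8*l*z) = (l - 2*z)/(l - 8*z)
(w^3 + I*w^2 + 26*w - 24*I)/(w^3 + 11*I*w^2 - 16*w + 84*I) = (w^2 - 5*I*w - 4)/(w^2 + 5*I*w + 14)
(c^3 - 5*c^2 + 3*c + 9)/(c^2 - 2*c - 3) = c - 3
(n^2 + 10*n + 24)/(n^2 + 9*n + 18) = (n + 4)/(n + 3)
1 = 1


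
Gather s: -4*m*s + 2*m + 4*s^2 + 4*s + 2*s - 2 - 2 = 2*m + 4*s^2 + s*(6 - 4*m) - 4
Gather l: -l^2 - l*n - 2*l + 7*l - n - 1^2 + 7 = -l^2 + l*(5 - n) - n + 6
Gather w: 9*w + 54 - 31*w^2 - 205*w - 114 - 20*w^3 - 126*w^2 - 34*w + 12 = -20*w^3 - 157*w^2 - 230*w - 48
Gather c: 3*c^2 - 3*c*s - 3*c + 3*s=3*c^2 + c*(-3*s - 3) + 3*s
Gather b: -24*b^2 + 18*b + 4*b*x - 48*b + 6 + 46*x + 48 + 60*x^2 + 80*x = -24*b^2 + b*(4*x - 30) + 60*x^2 + 126*x + 54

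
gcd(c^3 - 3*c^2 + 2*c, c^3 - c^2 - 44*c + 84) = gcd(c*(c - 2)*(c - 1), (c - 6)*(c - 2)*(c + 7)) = c - 2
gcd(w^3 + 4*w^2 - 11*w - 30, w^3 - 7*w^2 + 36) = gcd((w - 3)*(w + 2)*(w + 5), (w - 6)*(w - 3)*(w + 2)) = w^2 - w - 6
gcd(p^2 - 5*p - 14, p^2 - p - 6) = p + 2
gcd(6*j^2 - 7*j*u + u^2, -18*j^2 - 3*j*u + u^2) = -6*j + u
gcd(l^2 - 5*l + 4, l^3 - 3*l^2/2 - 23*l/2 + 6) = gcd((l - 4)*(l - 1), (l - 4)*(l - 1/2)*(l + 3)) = l - 4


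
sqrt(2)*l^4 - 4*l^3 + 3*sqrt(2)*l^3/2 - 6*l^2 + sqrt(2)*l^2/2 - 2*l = l*(l + 1/2)*(l - 2*sqrt(2))*(sqrt(2)*l + sqrt(2))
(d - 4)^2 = d^2 - 8*d + 16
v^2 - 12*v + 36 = (v - 6)^2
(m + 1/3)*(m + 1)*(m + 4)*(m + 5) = m^4 + 31*m^3/3 + 97*m^2/3 + 89*m/3 + 20/3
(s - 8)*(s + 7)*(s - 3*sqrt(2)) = s^3 - 3*sqrt(2)*s^2 - s^2 - 56*s + 3*sqrt(2)*s + 168*sqrt(2)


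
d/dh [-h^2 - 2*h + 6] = -2*h - 2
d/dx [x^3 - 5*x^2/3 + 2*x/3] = 3*x^2 - 10*x/3 + 2/3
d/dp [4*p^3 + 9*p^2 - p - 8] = 12*p^2 + 18*p - 1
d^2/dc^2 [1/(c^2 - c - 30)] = 2*(c^2 - c - (2*c - 1)^2 - 30)/(-c^2 + c + 30)^3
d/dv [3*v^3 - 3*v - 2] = 9*v^2 - 3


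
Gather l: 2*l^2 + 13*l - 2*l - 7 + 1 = 2*l^2 + 11*l - 6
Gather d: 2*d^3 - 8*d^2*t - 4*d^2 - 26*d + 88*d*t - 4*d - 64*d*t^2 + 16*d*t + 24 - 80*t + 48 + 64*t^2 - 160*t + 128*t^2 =2*d^3 + d^2*(-8*t - 4) + d*(-64*t^2 + 104*t - 30) + 192*t^2 - 240*t + 72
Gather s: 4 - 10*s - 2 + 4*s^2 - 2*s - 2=4*s^2 - 12*s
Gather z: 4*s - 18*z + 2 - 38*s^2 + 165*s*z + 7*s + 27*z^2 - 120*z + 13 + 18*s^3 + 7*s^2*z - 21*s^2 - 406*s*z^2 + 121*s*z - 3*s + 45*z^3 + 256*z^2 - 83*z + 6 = 18*s^3 - 59*s^2 + 8*s + 45*z^3 + z^2*(283 - 406*s) + z*(7*s^2 + 286*s - 221) + 21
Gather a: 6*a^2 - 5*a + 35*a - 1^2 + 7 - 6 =6*a^2 + 30*a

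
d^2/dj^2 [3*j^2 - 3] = 6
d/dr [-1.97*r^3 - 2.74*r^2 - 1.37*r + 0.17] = -5.91*r^2 - 5.48*r - 1.37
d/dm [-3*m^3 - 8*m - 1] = -9*m^2 - 8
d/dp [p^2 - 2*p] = 2*p - 2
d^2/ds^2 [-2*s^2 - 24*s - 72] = -4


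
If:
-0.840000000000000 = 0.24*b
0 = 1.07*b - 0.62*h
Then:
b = -3.50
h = -6.04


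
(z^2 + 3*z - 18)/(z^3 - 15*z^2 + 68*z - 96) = (z + 6)/(z^2 - 12*z + 32)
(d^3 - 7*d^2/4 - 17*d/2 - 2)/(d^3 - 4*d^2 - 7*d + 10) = (d^2 - 15*d/4 - 1)/(d^2 - 6*d + 5)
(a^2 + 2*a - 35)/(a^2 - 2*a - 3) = (-a^2 - 2*a + 35)/(-a^2 + 2*a + 3)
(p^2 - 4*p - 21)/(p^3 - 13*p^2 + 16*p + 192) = (p - 7)/(p^2 - 16*p + 64)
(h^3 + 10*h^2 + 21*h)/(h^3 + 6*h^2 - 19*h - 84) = h/(h - 4)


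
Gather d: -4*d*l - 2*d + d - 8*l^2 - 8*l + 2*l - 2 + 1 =d*(-4*l - 1) - 8*l^2 - 6*l - 1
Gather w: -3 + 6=3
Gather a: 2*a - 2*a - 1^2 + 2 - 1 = 0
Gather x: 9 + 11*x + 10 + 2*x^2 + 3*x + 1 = 2*x^2 + 14*x + 20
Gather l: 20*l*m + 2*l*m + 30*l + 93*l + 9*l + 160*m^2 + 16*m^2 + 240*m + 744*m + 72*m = l*(22*m + 132) + 176*m^2 + 1056*m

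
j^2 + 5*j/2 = j*(j + 5/2)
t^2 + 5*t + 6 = (t + 2)*(t + 3)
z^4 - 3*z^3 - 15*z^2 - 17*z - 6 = (z - 6)*(z + 1)^3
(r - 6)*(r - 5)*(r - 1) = r^3 - 12*r^2 + 41*r - 30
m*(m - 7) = m^2 - 7*m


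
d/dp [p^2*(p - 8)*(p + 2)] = 2*p*(2*p^2 - 9*p - 16)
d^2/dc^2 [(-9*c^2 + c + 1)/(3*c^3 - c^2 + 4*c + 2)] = 2*(-81*c^6 + 27*c^5 + 369*c^4 + 307*c^3 - 51*c^2 - 24*c - 26)/(27*c^9 - 27*c^8 + 117*c^7 - 19*c^6 + 120*c^5 + 102*c^4 + 52*c^3 + 84*c^2 + 48*c + 8)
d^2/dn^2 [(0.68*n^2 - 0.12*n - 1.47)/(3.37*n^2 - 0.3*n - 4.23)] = (-7.105427357601e-15*n^4 - 1.350696*n^3 - 42.00705*n^2 - 1.346652*n - 17.53569)/(38.272753*n^6 - 10.22121*n^5 - 143.209161*n^4 + 25.63218*n^3 + 179.755119*n^2 - 16.10361*n - 75.686967)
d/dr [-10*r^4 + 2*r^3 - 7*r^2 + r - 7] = -40*r^3 + 6*r^2 - 14*r + 1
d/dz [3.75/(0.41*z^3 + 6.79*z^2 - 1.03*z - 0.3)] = (-4.6125*z^2 - 50.925*z + 3.8625)/(0.41*z^3 + 6.79*z^2 - 1.03*z - 0.3)^2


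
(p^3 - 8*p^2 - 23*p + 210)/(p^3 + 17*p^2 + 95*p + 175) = (p^2 - 13*p + 42)/(p^2 + 12*p + 35)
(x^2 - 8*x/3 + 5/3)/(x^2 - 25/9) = 3*(x - 1)/(3*x + 5)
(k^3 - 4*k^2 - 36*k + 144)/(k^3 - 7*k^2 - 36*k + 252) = (k - 4)/(k - 7)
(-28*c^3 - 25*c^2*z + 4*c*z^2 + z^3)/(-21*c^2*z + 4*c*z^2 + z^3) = (-4*c^2 - 3*c*z + z^2)/(z*(-3*c + z))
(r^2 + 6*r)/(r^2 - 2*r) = (r + 6)/(r - 2)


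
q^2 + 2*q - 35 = (q - 5)*(q + 7)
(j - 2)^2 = j^2 - 4*j + 4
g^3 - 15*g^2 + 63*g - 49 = (g - 7)^2*(g - 1)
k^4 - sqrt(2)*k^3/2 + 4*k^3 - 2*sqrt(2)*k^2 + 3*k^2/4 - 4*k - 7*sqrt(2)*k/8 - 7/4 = (k + 1/2)*(k + 7/2)*(k - sqrt(2))*(k + sqrt(2)/2)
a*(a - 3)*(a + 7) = a^3 + 4*a^2 - 21*a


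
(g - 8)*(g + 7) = g^2 - g - 56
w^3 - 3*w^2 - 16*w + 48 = (w - 4)*(w - 3)*(w + 4)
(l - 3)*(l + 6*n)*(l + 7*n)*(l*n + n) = l^4*n + 13*l^3*n^2 - 2*l^3*n + 42*l^2*n^3 - 26*l^2*n^2 - 3*l^2*n - 84*l*n^3 - 39*l*n^2 - 126*n^3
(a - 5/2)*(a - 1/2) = a^2 - 3*a + 5/4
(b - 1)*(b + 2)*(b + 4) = b^3 + 5*b^2 + 2*b - 8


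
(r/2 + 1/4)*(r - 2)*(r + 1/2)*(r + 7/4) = r^4/2 + 3*r^3/8 - 7*r^2/4 - 57*r/32 - 7/16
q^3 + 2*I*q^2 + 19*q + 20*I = (q - 4*I)*(q + I)*(q + 5*I)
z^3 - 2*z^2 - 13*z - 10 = (z - 5)*(z + 1)*(z + 2)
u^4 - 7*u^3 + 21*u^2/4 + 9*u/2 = u*(u - 6)*(u - 3/2)*(u + 1/2)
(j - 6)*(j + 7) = j^2 + j - 42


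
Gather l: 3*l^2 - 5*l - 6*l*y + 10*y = 3*l^2 + l*(-6*y - 5) + 10*y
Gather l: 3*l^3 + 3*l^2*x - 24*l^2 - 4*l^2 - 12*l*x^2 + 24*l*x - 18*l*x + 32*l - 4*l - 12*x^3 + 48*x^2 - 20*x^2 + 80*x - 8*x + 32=3*l^3 + l^2*(3*x - 28) + l*(-12*x^2 + 6*x + 28) - 12*x^3 + 28*x^2 + 72*x + 32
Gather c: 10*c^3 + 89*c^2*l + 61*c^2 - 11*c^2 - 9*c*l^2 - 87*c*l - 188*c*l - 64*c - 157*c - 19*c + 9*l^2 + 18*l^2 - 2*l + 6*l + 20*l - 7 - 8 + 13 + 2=10*c^3 + c^2*(89*l + 50) + c*(-9*l^2 - 275*l - 240) + 27*l^2 + 24*l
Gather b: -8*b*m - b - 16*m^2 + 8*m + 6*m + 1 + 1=b*(-8*m - 1) - 16*m^2 + 14*m + 2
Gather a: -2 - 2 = -4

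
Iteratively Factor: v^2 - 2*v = (v - 2)*(v)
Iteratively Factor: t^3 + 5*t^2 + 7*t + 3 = (t + 3)*(t^2 + 2*t + 1) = (t + 1)*(t + 3)*(t + 1)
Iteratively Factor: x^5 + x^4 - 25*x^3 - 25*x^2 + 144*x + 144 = (x + 3)*(x^4 - 2*x^3 - 19*x^2 + 32*x + 48) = (x + 3)*(x + 4)*(x^3 - 6*x^2 + 5*x + 12) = (x - 4)*(x + 3)*(x + 4)*(x^2 - 2*x - 3) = (x - 4)*(x + 1)*(x + 3)*(x + 4)*(x - 3)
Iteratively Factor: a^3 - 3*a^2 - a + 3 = (a + 1)*(a^2 - 4*a + 3) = (a - 1)*(a + 1)*(a - 3)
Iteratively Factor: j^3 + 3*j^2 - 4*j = (j - 1)*(j^2 + 4*j) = (j - 1)*(j + 4)*(j)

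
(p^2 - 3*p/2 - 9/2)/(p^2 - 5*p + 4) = (2*p^2 - 3*p - 9)/(2*(p^2 - 5*p + 4))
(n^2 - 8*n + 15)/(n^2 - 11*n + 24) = (n - 5)/(n - 8)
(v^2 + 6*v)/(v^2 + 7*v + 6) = v/(v + 1)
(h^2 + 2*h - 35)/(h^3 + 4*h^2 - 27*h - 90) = (h + 7)/(h^2 + 9*h + 18)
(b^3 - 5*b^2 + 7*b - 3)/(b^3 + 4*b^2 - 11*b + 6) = (b - 3)/(b + 6)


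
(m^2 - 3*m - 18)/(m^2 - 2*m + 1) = (m^2 - 3*m - 18)/(m^2 - 2*m + 1)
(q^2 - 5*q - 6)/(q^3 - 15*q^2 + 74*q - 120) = (q + 1)/(q^2 - 9*q + 20)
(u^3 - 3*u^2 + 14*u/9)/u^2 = u - 3 + 14/(9*u)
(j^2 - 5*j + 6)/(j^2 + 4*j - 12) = (j - 3)/(j + 6)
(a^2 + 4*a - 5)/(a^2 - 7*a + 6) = (a + 5)/(a - 6)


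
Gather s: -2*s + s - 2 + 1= -s - 1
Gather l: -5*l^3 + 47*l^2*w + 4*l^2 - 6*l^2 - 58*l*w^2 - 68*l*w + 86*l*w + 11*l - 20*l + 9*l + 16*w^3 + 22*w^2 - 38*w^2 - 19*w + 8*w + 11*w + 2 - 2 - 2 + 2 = -5*l^3 + l^2*(47*w - 2) + l*(-58*w^2 + 18*w) + 16*w^3 - 16*w^2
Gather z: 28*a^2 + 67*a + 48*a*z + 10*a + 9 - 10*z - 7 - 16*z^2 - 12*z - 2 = 28*a^2 + 77*a - 16*z^2 + z*(48*a - 22)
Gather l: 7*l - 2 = 7*l - 2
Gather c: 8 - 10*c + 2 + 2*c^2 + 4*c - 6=2*c^2 - 6*c + 4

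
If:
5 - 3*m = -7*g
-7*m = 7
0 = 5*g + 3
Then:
No Solution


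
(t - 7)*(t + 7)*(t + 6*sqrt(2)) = t^3 + 6*sqrt(2)*t^2 - 49*t - 294*sqrt(2)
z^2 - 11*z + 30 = (z - 6)*(z - 5)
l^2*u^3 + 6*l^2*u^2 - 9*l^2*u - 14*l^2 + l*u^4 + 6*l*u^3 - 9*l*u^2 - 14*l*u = (l + u)*(u - 2)*(u + 7)*(l*u + l)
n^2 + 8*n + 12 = (n + 2)*(n + 6)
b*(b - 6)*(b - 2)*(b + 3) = b^4 - 5*b^3 - 12*b^2 + 36*b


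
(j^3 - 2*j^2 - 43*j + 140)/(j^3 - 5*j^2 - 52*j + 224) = (j - 5)/(j - 8)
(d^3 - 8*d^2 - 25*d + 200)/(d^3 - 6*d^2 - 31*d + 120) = (d - 5)/(d - 3)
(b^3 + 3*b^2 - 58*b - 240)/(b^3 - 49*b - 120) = (b + 6)/(b + 3)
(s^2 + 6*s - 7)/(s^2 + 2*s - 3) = (s + 7)/(s + 3)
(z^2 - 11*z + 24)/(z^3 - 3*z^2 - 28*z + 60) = (z^2 - 11*z + 24)/(z^3 - 3*z^2 - 28*z + 60)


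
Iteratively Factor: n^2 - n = (n)*(n - 1)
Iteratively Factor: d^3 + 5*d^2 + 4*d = (d + 1)*(d^2 + 4*d) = (d + 1)*(d + 4)*(d)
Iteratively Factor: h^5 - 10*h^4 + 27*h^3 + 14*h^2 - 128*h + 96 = (h - 1)*(h^4 - 9*h^3 + 18*h^2 + 32*h - 96) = (h - 4)*(h - 1)*(h^3 - 5*h^2 - 2*h + 24) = (h - 4)*(h - 1)*(h + 2)*(h^2 - 7*h + 12) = (h - 4)^2*(h - 1)*(h + 2)*(h - 3)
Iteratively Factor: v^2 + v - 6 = (v - 2)*(v + 3)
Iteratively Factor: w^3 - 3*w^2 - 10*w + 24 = (w - 4)*(w^2 + w - 6) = (w - 4)*(w + 3)*(w - 2)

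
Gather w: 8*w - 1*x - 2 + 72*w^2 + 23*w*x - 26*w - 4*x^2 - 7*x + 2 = 72*w^2 + w*(23*x - 18) - 4*x^2 - 8*x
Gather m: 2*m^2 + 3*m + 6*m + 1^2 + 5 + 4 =2*m^2 + 9*m + 10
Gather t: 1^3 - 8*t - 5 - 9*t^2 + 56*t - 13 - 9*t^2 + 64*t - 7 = -18*t^2 + 112*t - 24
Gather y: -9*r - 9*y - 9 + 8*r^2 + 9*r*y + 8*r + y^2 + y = 8*r^2 - r + y^2 + y*(9*r - 8) - 9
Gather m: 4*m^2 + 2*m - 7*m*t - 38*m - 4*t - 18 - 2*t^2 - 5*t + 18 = 4*m^2 + m*(-7*t - 36) - 2*t^2 - 9*t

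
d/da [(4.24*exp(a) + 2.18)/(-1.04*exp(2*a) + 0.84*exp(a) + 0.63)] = (4.4096*exp(2*a) + 4.5344*exp(a) + 0.84)*exp(a)/(1.0816*exp(4*a) - 1.7472*exp(3*a) - 0.6048*exp(2*a) + 1.0584*exp(a) + 0.3969)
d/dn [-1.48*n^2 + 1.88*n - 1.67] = 1.88 - 2.96*n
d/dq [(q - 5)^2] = 2*q - 10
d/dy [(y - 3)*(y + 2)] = 2*y - 1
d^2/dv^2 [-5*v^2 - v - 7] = -10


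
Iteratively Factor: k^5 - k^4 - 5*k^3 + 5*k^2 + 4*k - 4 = (k + 2)*(k^4 - 3*k^3 + k^2 + 3*k - 2) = (k - 1)*(k + 2)*(k^3 - 2*k^2 - k + 2) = (k - 1)^2*(k + 2)*(k^2 - k - 2) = (k - 2)*(k - 1)^2*(k + 2)*(k + 1)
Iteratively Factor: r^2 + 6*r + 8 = (r + 4)*(r + 2)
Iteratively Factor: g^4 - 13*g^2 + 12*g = (g - 3)*(g^3 + 3*g^2 - 4*g) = (g - 3)*(g + 4)*(g^2 - g) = (g - 3)*(g - 1)*(g + 4)*(g)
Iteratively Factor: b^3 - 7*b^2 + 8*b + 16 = (b + 1)*(b^2 - 8*b + 16) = (b - 4)*(b + 1)*(b - 4)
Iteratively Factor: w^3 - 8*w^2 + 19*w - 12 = (w - 1)*(w^2 - 7*w + 12) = (w - 4)*(w - 1)*(w - 3)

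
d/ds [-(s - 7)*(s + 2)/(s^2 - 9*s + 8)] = 2*(2*s^2 - 22*s + 83)/(s^4 - 18*s^3 + 97*s^2 - 144*s + 64)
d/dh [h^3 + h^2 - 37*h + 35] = 3*h^2 + 2*h - 37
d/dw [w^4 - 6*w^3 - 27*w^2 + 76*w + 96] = 4*w^3 - 18*w^2 - 54*w + 76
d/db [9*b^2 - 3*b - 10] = 18*b - 3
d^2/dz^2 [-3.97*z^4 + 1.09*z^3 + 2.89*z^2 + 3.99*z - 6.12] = -47.64*z^2 + 6.54*z + 5.78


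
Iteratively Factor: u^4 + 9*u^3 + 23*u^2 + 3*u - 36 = (u + 3)*(u^3 + 6*u^2 + 5*u - 12) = (u - 1)*(u + 3)*(u^2 + 7*u + 12) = (u - 1)*(u + 3)^2*(u + 4)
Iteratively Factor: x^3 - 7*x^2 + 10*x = (x)*(x^2 - 7*x + 10) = x*(x - 5)*(x - 2)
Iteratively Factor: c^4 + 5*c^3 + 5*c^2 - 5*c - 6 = (c + 1)*(c^3 + 4*c^2 + c - 6) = (c + 1)*(c + 2)*(c^2 + 2*c - 3) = (c + 1)*(c + 2)*(c + 3)*(c - 1)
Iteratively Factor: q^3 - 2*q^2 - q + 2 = (q + 1)*(q^2 - 3*q + 2) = (q - 1)*(q + 1)*(q - 2)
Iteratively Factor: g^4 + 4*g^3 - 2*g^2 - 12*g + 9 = (g - 1)*(g^3 + 5*g^2 + 3*g - 9) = (g - 1)^2*(g^2 + 6*g + 9) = (g - 1)^2*(g + 3)*(g + 3)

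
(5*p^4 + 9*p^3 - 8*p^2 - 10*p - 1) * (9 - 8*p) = -40*p^5 - 27*p^4 + 145*p^3 + 8*p^2 - 82*p - 9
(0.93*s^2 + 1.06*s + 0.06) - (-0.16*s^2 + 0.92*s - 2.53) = 1.09*s^2 + 0.14*s + 2.59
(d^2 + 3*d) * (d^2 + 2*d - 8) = d^4 + 5*d^3 - 2*d^2 - 24*d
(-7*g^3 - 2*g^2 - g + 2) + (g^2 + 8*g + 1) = -7*g^3 - g^2 + 7*g + 3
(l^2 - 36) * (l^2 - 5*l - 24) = l^4 - 5*l^3 - 60*l^2 + 180*l + 864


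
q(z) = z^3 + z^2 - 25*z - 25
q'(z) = 3*z^2 + 2*z - 25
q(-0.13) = -21.74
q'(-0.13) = -25.21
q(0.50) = -37.12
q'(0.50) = -23.25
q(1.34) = -54.30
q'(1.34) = -16.93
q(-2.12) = 22.97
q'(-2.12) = -15.76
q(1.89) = -61.93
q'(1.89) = -10.50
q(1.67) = -59.30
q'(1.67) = -13.29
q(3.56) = -56.21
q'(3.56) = 20.14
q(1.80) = -60.93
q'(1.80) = -11.68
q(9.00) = 560.00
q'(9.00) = 236.00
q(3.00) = -64.00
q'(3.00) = 8.00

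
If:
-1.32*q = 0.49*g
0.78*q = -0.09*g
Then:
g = 0.00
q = 0.00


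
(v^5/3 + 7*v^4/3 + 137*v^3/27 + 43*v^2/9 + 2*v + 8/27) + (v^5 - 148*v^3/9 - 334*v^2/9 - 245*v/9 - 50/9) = 4*v^5/3 + 7*v^4/3 - 307*v^3/27 - 97*v^2/3 - 227*v/9 - 142/27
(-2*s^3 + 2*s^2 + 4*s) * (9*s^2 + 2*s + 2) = -18*s^5 + 14*s^4 + 36*s^3 + 12*s^2 + 8*s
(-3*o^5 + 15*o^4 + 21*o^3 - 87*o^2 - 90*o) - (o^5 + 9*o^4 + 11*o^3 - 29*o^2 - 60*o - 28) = -4*o^5 + 6*o^4 + 10*o^3 - 58*o^2 - 30*o + 28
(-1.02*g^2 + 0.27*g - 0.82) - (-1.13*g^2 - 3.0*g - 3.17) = 0.11*g^2 + 3.27*g + 2.35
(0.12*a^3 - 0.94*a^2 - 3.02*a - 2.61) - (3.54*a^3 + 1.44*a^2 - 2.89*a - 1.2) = -3.42*a^3 - 2.38*a^2 - 0.13*a - 1.41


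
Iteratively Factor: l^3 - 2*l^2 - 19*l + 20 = (l - 1)*(l^2 - l - 20) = (l - 5)*(l - 1)*(l + 4)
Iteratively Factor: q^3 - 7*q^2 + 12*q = (q - 4)*(q^2 - 3*q) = q*(q - 4)*(q - 3)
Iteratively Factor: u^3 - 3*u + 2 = (u - 1)*(u^2 + u - 2) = (u - 1)^2*(u + 2)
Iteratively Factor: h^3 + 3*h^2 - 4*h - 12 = (h + 2)*(h^2 + h - 6) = (h - 2)*(h + 2)*(h + 3)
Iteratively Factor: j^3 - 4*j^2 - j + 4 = (j - 1)*(j^2 - 3*j - 4) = (j - 1)*(j + 1)*(j - 4)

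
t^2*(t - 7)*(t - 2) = t^4 - 9*t^3 + 14*t^2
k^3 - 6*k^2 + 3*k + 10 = (k - 5)*(k - 2)*(k + 1)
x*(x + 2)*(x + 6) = x^3 + 8*x^2 + 12*x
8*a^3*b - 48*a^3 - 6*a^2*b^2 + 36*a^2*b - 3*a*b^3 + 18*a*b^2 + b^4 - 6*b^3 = (-4*a + b)*(-a + b)*(2*a + b)*(b - 6)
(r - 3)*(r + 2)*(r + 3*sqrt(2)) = r^3 - r^2 + 3*sqrt(2)*r^2 - 6*r - 3*sqrt(2)*r - 18*sqrt(2)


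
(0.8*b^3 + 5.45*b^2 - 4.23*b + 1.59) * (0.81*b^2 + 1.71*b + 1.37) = 0.648*b^5 + 5.7825*b^4 + 6.9892*b^3 + 1.5211*b^2 - 3.0762*b + 2.1783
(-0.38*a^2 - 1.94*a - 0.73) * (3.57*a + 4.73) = -1.3566*a^3 - 8.7232*a^2 - 11.7823*a - 3.4529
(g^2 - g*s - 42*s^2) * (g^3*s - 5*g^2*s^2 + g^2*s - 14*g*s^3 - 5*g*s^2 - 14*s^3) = g^5*s - 6*g^4*s^2 + g^4*s - 51*g^3*s^3 - 6*g^3*s^2 + 224*g^2*s^4 - 51*g^2*s^3 + 588*g*s^5 + 224*g*s^4 + 588*s^5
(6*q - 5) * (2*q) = 12*q^2 - 10*q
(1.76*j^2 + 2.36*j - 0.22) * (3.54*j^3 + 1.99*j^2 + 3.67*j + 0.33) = 6.2304*j^5 + 11.8568*j^4 + 10.3768*j^3 + 8.8042*j^2 - 0.0286*j - 0.0726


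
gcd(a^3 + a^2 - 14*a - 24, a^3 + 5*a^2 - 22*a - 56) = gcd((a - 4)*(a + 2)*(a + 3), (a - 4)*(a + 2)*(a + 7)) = a^2 - 2*a - 8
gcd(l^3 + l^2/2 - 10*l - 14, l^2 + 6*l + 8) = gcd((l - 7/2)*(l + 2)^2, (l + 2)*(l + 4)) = l + 2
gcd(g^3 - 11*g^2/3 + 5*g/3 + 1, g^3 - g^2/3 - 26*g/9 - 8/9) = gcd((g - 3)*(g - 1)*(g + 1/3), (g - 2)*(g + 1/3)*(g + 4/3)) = g + 1/3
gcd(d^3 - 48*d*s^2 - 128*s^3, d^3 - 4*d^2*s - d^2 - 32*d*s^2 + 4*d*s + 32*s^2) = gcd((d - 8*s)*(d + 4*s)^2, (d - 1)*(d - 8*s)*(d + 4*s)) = -d^2 + 4*d*s + 32*s^2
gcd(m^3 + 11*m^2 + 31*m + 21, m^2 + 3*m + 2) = m + 1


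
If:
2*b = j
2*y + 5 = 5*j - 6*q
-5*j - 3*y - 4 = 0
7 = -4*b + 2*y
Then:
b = -29/32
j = -29/16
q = -93/32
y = 27/16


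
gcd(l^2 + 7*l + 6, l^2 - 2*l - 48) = l + 6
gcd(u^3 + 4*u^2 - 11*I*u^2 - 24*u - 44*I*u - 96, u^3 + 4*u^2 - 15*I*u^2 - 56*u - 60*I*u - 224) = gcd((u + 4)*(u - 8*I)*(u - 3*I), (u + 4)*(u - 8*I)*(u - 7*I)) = u^2 + u*(4 - 8*I) - 32*I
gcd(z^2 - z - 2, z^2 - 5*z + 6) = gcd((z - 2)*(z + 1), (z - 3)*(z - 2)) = z - 2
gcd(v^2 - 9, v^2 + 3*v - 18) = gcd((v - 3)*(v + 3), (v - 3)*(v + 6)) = v - 3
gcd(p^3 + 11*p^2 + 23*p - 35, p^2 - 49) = p + 7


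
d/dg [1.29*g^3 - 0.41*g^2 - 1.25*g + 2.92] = 3.87*g^2 - 0.82*g - 1.25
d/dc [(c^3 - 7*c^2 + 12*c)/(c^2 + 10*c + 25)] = (c^3 + 15*c^2 - 82*c + 60)/(c^3 + 15*c^2 + 75*c + 125)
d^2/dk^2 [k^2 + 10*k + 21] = 2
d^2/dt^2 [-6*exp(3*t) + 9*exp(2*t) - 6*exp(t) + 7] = (-54*exp(2*t) + 36*exp(t) - 6)*exp(t)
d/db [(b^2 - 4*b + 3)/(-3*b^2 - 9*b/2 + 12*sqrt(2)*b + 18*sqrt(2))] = 2*(2*(2 - b)*(2*b^2 - 8*sqrt(2)*b + 3*b - 12*sqrt(2)) + (4*b - 8*sqrt(2) + 3)*(b^2 - 4*b + 3))/(3*(2*b^2 - 8*sqrt(2)*b + 3*b - 12*sqrt(2))^2)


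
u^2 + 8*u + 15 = (u + 3)*(u + 5)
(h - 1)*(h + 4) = h^2 + 3*h - 4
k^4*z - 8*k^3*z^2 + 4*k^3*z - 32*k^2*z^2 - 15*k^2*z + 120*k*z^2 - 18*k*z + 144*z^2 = (k - 3)*(k + 6)*(k - 8*z)*(k*z + z)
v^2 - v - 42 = (v - 7)*(v + 6)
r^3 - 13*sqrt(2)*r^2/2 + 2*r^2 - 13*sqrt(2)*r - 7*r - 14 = (r + 2)*(r - 7*sqrt(2))*(r + sqrt(2)/2)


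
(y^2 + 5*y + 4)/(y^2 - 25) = (y^2 + 5*y + 4)/(y^2 - 25)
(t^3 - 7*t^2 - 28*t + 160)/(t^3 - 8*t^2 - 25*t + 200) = (t - 4)/(t - 5)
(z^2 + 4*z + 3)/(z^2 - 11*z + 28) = (z^2 + 4*z + 3)/(z^2 - 11*z + 28)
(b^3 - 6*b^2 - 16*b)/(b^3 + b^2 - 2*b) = (b - 8)/(b - 1)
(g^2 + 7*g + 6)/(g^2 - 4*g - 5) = (g + 6)/(g - 5)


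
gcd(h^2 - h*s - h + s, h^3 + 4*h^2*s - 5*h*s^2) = -h + s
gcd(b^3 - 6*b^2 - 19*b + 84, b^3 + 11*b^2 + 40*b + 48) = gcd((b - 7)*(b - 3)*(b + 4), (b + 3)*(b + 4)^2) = b + 4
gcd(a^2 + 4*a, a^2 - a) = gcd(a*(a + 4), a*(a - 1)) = a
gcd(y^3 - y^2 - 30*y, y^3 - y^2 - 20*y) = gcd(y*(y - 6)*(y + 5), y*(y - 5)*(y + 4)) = y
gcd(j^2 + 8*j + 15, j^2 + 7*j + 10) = j + 5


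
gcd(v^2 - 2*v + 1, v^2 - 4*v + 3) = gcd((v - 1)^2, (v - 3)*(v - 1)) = v - 1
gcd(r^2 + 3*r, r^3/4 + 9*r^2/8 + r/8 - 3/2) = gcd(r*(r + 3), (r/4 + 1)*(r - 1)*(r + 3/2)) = 1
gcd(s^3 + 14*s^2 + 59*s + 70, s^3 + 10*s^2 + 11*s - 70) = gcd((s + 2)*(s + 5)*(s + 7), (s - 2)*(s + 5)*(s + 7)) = s^2 + 12*s + 35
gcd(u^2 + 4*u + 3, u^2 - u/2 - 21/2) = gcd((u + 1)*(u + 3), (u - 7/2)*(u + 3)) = u + 3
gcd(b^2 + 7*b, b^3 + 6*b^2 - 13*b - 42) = b + 7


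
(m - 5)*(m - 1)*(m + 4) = m^3 - 2*m^2 - 19*m + 20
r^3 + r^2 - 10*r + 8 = (r - 2)*(r - 1)*(r + 4)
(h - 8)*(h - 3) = h^2 - 11*h + 24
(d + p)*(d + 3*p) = d^2 + 4*d*p + 3*p^2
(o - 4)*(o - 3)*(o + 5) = o^3 - 2*o^2 - 23*o + 60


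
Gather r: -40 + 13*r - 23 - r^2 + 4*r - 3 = -r^2 + 17*r - 66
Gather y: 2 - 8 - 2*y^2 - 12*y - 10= -2*y^2 - 12*y - 16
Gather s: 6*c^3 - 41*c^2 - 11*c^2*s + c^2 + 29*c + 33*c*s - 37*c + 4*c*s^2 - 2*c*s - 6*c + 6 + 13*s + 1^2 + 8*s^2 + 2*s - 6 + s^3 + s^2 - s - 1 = 6*c^3 - 40*c^2 - 14*c + s^3 + s^2*(4*c + 9) + s*(-11*c^2 + 31*c + 14)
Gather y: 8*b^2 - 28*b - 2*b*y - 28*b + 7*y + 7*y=8*b^2 - 56*b + y*(14 - 2*b)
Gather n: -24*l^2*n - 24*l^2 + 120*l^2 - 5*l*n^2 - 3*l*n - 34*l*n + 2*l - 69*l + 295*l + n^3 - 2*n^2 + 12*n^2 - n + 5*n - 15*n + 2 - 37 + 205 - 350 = 96*l^2 + 228*l + n^3 + n^2*(10 - 5*l) + n*(-24*l^2 - 37*l - 11) - 180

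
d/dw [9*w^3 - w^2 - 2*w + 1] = 27*w^2 - 2*w - 2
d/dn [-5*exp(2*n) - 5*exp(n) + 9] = (-10*exp(n) - 5)*exp(n)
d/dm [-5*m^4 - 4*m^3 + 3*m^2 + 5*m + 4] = -20*m^3 - 12*m^2 + 6*m + 5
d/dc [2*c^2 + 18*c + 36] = 4*c + 18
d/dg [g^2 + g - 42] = 2*g + 1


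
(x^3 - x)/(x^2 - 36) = (x^3 - x)/(x^2 - 36)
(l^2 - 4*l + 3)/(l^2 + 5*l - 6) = (l - 3)/(l + 6)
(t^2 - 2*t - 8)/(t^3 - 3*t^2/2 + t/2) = 2*(t^2 - 2*t - 8)/(t*(2*t^2 - 3*t + 1))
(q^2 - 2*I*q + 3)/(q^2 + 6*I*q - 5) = (q - 3*I)/(q + 5*I)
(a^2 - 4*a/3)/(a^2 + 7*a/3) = (3*a - 4)/(3*a + 7)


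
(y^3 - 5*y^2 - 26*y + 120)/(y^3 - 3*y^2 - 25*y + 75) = (y^2 - 10*y + 24)/(y^2 - 8*y + 15)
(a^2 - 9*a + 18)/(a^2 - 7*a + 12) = (a - 6)/(a - 4)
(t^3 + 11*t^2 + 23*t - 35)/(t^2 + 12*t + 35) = t - 1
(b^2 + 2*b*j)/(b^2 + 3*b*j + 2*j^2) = b/(b + j)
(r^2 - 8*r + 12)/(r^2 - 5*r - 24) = (-r^2 + 8*r - 12)/(-r^2 + 5*r + 24)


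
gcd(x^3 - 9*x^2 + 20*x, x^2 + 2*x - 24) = x - 4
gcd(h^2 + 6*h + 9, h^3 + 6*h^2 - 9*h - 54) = h + 3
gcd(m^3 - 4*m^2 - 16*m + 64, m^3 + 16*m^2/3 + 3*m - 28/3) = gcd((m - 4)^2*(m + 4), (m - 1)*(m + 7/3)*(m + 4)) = m + 4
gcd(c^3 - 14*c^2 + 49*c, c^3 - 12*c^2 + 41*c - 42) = c - 7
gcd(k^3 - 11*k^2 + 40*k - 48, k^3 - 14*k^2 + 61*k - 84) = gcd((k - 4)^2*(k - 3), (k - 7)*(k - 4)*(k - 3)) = k^2 - 7*k + 12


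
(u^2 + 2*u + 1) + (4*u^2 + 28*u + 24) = 5*u^2 + 30*u + 25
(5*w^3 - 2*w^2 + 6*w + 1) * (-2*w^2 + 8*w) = -10*w^5 + 44*w^4 - 28*w^3 + 46*w^2 + 8*w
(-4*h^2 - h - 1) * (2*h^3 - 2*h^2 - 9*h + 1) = -8*h^5 + 6*h^4 + 36*h^3 + 7*h^2 + 8*h - 1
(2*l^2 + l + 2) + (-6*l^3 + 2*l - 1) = -6*l^3 + 2*l^2 + 3*l + 1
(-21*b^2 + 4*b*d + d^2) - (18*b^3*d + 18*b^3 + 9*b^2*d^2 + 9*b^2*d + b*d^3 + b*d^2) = -18*b^3*d - 18*b^3 - 9*b^2*d^2 - 9*b^2*d - 21*b^2 - b*d^3 - b*d^2 + 4*b*d + d^2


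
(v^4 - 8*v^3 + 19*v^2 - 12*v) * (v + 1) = v^5 - 7*v^4 + 11*v^3 + 7*v^2 - 12*v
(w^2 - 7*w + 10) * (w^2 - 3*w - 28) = w^4 - 10*w^3 + 3*w^2 + 166*w - 280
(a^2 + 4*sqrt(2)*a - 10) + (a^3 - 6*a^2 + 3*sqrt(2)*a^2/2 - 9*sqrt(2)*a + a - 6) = a^3 - 5*a^2 + 3*sqrt(2)*a^2/2 - 5*sqrt(2)*a + a - 16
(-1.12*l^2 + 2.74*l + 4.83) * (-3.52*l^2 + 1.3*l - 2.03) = 3.9424*l^4 - 11.1008*l^3 - 11.166*l^2 + 0.7168*l - 9.8049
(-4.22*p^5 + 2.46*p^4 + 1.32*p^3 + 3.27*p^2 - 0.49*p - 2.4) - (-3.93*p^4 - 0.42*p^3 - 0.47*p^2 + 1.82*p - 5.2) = -4.22*p^5 + 6.39*p^4 + 1.74*p^3 + 3.74*p^2 - 2.31*p + 2.8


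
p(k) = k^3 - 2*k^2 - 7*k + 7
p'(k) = 3*k^2 - 4*k - 7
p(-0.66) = 10.46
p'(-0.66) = -3.05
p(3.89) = 8.37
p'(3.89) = 22.84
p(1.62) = -5.34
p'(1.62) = -5.61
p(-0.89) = 10.94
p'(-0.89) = -1.06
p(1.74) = -5.97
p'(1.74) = -4.88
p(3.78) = 5.97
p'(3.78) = 20.75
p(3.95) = 9.77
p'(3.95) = 24.01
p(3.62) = 2.89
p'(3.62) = 17.83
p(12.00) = 1363.00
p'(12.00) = 377.00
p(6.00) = 109.00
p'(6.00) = 77.00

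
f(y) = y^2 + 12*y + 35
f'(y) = 2*y + 12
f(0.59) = 42.43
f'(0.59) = 13.18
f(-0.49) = 29.36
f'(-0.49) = 11.02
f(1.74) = 58.91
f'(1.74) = 15.48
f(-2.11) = 14.13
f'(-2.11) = 7.78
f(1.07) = 48.98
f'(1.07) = 14.14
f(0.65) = 43.22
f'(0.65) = 13.30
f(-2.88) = 8.73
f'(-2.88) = 6.24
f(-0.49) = 29.36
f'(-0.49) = 11.02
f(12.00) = 323.00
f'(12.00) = 36.00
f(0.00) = 35.00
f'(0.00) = 12.00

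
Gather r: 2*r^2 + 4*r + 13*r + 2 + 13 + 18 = 2*r^2 + 17*r + 33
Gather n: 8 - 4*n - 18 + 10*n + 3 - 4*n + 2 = 2*n - 5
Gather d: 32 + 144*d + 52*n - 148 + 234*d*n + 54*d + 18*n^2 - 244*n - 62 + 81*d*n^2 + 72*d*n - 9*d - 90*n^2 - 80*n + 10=d*(81*n^2 + 306*n + 189) - 72*n^2 - 272*n - 168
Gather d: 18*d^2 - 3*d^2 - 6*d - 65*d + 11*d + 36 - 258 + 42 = 15*d^2 - 60*d - 180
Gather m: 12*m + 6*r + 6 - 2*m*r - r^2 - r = m*(12 - 2*r) - r^2 + 5*r + 6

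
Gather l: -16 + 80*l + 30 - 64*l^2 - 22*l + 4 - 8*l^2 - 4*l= -72*l^2 + 54*l + 18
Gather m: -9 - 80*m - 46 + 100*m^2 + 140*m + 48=100*m^2 + 60*m - 7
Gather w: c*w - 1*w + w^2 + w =c*w + w^2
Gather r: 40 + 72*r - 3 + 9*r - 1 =81*r + 36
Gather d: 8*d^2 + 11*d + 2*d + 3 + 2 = 8*d^2 + 13*d + 5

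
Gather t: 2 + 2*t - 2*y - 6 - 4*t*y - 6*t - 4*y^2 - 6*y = t*(-4*y - 4) - 4*y^2 - 8*y - 4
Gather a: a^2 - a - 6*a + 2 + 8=a^2 - 7*a + 10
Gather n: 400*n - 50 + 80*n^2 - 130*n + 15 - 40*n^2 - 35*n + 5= 40*n^2 + 235*n - 30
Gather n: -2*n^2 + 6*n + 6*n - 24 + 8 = -2*n^2 + 12*n - 16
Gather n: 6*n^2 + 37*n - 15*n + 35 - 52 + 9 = 6*n^2 + 22*n - 8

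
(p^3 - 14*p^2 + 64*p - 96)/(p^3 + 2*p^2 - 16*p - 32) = (p^2 - 10*p + 24)/(p^2 + 6*p + 8)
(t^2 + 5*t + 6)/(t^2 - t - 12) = (t + 2)/(t - 4)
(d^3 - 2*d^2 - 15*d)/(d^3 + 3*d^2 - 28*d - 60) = d*(d + 3)/(d^2 + 8*d + 12)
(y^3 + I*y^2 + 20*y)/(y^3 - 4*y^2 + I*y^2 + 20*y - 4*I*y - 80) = y/(y - 4)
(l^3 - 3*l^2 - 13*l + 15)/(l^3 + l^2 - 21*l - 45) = (l - 1)/(l + 3)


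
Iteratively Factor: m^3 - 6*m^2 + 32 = (m - 4)*(m^2 - 2*m - 8) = (m - 4)*(m + 2)*(m - 4)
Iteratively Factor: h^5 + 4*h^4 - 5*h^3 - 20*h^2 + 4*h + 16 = (h + 2)*(h^4 + 2*h^3 - 9*h^2 - 2*h + 8) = (h + 1)*(h + 2)*(h^3 + h^2 - 10*h + 8) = (h + 1)*(h + 2)*(h + 4)*(h^2 - 3*h + 2) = (h - 2)*(h + 1)*(h + 2)*(h + 4)*(h - 1)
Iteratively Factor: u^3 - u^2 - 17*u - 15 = (u + 1)*(u^2 - 2*u - 15) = (u - 5)*(u + 1)*(u + 3)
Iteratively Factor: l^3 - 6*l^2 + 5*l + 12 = (l + 1)*(l^2 - 7*l + 12) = (l - 4)*(l + 1)*(l - 3)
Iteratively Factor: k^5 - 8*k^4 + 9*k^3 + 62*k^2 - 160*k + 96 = (k - 4)*(k^4 - 4*k^3 - 7*k^2 + 34*k - 24) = (k - 4)*(k + 3)*(k^3 - 7*k^2 + 14*k - 8) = (k - 4)^2*(k + 3)*(k^2 - 3*k + 2) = (k - 4)^2*(k - 2)*(k + 3)*(k - 1)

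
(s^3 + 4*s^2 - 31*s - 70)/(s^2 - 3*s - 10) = s + 7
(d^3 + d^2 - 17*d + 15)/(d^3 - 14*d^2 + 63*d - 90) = (d^2 + 4*d - 5)/(d^2 - 11*d + 30)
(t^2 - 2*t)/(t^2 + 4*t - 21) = t*(t - 2)/(t^2 + 4*t - 21)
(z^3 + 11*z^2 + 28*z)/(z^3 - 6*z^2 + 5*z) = (z^2 + 11*z + 28)/(z^2 - 6*z + 5)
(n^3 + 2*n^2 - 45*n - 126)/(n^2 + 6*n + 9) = (n^2 - n - 42)/(n + 3)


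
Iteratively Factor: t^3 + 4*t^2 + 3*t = (t)*(t^2 + 4*t + 3) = t*(t + 3)*(t + 1)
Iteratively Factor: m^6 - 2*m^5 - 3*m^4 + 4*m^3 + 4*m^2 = (m - 2)*(m^5 - 3*m^3 - 2*m^2) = m*(m - 2)*(m^4 - 3*m^2 - 2*m) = m*(m - 2)*(m + 1)*(m^3 - m^2 - 2*m) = m^2*(m - 2)*(m + 1)*(m^2 - m - 2) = m^2*(m - 2)^2*(m + 1)*(m + 1)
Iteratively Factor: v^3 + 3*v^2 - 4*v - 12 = (v + 3)*(v^2 - 4) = (v + 2)*(v + 3)*(v - 2)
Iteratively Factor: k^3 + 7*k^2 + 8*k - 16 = (k + 4)*(k^2 + 3*k - 4) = (k + 4)^2*(k - 1)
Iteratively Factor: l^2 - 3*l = (l)*(l - 3)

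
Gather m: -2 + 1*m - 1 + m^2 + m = m^2 + 2*m - 3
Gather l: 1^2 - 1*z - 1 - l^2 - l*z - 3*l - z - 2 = -l^2 + l*(-z - 3) - 2*z - 2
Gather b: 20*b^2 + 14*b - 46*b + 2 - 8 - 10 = 20*b^2 - 32*b - 16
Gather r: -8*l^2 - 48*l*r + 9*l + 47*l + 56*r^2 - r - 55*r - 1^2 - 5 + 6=-8*l^2 + 56*l + 56*r^2 + r*(-48*l - 56)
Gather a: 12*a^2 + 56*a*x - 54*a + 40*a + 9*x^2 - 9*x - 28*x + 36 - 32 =12*a^2 + a*(56*x - 14) + 9*x^2 - 37*x + 4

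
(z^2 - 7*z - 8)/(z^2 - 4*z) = (z^2 - 7*z - 8)/(z*(z - 4))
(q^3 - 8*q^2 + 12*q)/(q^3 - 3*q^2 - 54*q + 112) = q*(q - 6)/(q^2 - q - 56)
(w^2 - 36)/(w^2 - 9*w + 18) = (w + 6)/(w - 3)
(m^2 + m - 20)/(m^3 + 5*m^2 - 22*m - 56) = (m + 5)/(m^2 + 9*m + 14)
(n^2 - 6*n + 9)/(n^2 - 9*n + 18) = (n - 3)/(n - 6)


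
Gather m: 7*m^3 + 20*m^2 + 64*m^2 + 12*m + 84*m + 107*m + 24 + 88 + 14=7*m^3 + 84*m^2 + 203*m + 126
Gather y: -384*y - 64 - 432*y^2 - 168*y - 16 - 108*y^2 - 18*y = -540*y^2 - 570*y - 80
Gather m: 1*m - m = 0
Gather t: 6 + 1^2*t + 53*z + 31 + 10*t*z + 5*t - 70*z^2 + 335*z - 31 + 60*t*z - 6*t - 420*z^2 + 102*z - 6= 70*t*z - 490*z^2 + 490*z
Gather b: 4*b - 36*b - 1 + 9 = 8 - 32*b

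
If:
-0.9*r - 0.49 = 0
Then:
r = -0.54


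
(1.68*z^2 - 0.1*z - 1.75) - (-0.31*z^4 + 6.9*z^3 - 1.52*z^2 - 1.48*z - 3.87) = 0.31*z^4 - 6.9*z^3 + 3.2*z^2 + 1.38*z + 2.12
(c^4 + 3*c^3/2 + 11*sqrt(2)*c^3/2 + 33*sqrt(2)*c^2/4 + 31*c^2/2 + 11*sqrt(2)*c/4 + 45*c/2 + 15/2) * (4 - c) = -c^5 - 11*sqrt(2)*c^4/2 + 5*c^4/2 - 19*c^3/2 + 55*sqrt(2)*c^3/4 + 79*c^2/2 + 121*sqrt(2)*c^2/4 + 11*sqrt(2)*c + 165*c/2 + 30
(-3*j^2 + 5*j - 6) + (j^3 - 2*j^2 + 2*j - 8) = j^3 - 5*j^2 + 7*j - 14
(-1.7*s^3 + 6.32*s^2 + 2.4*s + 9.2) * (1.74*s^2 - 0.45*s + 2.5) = -2.958*s^5 + 11.7618*s^4 - 2.918*s^3 + 30.728*s^2 + 1.86*s + 23.0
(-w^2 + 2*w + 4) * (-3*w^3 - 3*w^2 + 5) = 3*w^5 - 3*w^4 - 18*w^3 - 17*w^2 + 10*w + 20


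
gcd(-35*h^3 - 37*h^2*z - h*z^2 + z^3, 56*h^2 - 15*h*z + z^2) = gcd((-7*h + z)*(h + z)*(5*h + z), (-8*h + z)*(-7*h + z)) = -7*h + z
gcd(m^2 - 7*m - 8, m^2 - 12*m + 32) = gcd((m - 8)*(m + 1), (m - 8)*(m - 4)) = m - 8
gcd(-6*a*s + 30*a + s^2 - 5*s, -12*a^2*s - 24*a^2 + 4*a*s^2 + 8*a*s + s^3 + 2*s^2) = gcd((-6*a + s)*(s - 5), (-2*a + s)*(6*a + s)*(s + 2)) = 1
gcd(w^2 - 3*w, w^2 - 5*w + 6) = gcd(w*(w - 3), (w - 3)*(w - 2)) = w - 3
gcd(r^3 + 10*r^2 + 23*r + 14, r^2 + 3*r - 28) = r + 7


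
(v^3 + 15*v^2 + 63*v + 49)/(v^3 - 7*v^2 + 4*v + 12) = (v^2 + 14*v + 49)/(v^2 - 8*v + 12)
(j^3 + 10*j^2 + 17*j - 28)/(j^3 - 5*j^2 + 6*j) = (j^3 + 10*j^2 + 17*j - 28)/(j*(j^2 - 5*j + 6))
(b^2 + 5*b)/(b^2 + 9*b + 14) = b*(b + 5)/(b^2 + 9*b + 14)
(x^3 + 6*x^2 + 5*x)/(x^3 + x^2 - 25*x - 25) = x/(x - 5)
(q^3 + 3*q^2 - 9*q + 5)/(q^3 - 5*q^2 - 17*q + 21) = (q^2 + 4*q - 5)/(q^2 - 4*q - 21)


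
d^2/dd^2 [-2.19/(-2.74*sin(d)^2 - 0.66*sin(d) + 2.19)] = (-65.766576*sin(d)^4 - 11.881188*sin(d)^3 + 45.130644*sin(d)^2 + 20.59695*sin(d) + 28.190556)/(2.74*sin(d)^2 + 0.66*sin(d) - 2.19)^3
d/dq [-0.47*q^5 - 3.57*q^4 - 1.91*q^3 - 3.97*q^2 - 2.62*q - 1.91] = -2.35*q^4 - 14.28*q^3 - 5.73*q^2 - 7.94*q - 2.62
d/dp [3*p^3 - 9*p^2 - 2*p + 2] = 9*p^2 - 18*p - 2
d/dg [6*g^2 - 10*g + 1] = 12*g - 10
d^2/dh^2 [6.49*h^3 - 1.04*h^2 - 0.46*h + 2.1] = 38.94*h - 2.08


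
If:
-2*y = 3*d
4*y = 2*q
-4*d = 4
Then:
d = -1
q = 3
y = 3/2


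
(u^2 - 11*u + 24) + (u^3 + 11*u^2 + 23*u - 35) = u^3 + 12*u^2 + 12*u - 11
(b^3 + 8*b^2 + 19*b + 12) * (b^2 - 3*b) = b^5 + 5*b^4 - 5*b^3 - 45*b^2 - 36*b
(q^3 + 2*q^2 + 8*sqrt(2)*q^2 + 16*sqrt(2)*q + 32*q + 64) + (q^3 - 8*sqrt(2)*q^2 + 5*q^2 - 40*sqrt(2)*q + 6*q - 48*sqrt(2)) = 2*q^3 + 7*q^2 - 24*sqrt(2)*q + 38*q - 48*sqrt(2) + 64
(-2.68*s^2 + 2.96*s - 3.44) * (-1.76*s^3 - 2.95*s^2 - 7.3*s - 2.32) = 4.7168*s^5 + 2.6964*s^4 + 16.8864*s^3 - 5.2424*s^2 + 18.2448*s + 7.9808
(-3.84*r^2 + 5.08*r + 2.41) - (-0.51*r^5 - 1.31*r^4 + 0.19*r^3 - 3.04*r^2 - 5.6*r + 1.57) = 0.51*r^5 + 1.31*r^4 - 0.19*r^3 - 0.8*r^2 + 10.68*r + 0.84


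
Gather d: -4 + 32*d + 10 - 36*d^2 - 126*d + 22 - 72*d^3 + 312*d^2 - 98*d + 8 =-72*d^3 + 276*d^2 - 192*d + 36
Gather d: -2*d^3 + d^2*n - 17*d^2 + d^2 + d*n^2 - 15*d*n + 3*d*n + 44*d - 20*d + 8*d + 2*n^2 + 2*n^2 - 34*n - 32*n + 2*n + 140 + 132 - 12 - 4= -2*d^3 + d^2*(n - 16) + d*(n^2 - 12*n + 32) + 4*n^2 - 64*n + 256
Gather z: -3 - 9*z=-9*z - 3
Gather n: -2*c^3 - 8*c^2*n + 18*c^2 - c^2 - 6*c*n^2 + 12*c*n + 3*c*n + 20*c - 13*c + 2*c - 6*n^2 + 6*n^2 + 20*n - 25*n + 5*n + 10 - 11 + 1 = -2*c^3 + 17*c^2 - 6*c*n^2 + 9*c + n*(-8*c^2 + 15*c)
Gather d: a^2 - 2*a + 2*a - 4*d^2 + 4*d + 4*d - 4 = a^2 - 4*d^2 + 8*d - 4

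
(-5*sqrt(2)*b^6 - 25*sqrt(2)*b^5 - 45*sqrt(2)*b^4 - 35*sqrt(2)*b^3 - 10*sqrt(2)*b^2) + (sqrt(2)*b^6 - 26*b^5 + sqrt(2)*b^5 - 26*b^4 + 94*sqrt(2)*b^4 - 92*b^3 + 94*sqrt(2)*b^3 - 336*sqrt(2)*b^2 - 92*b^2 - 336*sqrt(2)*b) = -4*sqrt(2)*b^6 - 24*sqrt(2)*b^5 - 26*b^5 - 26*b^4 + 49*sqrt(2)*b^4 - 92*b^3 + 59*sqrt(2)*b^3 - 346*sqrt(2)*b^2 - 92*b^2 - 336*sqrt(2)*b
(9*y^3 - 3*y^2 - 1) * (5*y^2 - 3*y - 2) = 45*y^5 - 42*y^4 - 9*y^3 + y^2 + 3*y + 2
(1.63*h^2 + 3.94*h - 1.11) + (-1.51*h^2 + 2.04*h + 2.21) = 0.12*h^2 + 5.98*h + 1.1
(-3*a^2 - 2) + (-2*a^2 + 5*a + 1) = -5*a^2 + 5*a - 1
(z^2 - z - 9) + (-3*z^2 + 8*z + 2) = -2*z^2 + 7*z - 7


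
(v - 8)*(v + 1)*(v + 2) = v^3 - 5*v^2 - 22*v - 16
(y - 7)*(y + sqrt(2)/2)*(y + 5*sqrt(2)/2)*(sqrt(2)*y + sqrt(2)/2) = sqrt(2)*y^4 - 13*sqrt(2)*y^3/2 + 6*y^3 - 39*y^2 - sqrt(2)*y^2 - 65*sqrt(2)*y/4 - 21*y - 35*sqrt(2)/4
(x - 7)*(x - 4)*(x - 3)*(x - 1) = x^4 - 15*x^3 + 75*x^2 - 145*x + 84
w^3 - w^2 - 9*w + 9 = (w - 3)*(w - 1)*(w + 3)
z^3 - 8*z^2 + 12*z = z*(z - 6)*(z - 2)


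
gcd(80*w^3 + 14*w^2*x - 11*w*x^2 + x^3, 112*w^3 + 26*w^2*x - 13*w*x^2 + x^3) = -16*w^2 - 6*w*x + x^2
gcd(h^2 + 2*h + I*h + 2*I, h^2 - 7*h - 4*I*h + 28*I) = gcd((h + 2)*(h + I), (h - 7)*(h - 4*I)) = 1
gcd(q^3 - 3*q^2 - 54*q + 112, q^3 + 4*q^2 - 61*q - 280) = q^2 - q - 56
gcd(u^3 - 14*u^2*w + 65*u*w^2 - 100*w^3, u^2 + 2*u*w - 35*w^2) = u - 5*w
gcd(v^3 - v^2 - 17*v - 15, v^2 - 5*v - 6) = v + 1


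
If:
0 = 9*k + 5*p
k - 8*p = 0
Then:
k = 0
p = 0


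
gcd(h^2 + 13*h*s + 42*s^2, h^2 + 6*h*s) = h + 6*s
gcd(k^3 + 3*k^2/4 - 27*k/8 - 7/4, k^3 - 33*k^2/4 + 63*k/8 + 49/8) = k^2 - 5*k/4 - 7/8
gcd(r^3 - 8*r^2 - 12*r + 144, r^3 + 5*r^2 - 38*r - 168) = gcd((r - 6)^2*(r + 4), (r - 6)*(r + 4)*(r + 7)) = r^2 - 2*r - 24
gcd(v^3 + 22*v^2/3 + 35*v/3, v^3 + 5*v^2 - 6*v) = v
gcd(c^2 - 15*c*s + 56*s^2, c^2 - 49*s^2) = -c + 7*s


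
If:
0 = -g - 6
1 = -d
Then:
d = -1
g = -6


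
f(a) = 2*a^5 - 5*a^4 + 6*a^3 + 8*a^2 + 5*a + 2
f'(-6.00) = 17837.00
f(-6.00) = -23068.00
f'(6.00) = 9389.00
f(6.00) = 10688.00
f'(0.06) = 6.02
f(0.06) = 2.33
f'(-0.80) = 18.06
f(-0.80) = -2.66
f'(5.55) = 6717.11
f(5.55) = 7089.54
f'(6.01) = 9456.30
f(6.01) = 10782.23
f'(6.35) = 11970.49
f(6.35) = 14412.08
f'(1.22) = 37.15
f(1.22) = 25.23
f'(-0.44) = 3.52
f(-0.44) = 0.62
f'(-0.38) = 2.83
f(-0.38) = 0.81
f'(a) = 10*a^4 - 20*a^3 + 18*a^2 + 16*a + 5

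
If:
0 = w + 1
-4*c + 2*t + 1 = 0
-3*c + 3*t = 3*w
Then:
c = -1/2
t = -3/2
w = -1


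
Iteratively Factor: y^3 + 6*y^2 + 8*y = (y)*(y^2 + 6*y + 8) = y*(y + 2)*(y + 4)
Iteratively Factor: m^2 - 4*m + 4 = (m - 2)*(m - 2)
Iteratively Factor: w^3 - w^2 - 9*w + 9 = (w + 3)*(w^2 - 4*w + 3) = (w - 3)*(w + 3)*(w - 1)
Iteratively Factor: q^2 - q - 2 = (q - 2)*(q + 1)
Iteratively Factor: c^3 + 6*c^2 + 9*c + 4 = (c + 1)*(c^2 + 5*c + 4) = (c + 1)^2*(c + 4)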